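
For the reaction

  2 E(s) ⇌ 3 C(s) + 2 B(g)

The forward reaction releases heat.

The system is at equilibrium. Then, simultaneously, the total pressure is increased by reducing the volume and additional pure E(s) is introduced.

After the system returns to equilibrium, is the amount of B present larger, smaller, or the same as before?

Gas moles: reactants 0, products 2 (Δn_gas = +2). Compression shifts the system toward the side with fewer moles of gas — to the left.
E is a pure solid; its activity is 1 regardless of amount, so Q is unaffected — no shift from this change.
The net shift is to the left. B is a product, so its amount decreases.

decreases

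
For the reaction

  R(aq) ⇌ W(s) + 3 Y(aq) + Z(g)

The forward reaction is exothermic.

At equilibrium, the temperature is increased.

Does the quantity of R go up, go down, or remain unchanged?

increases

The forward reaction is exothermic. Raising T favours the endothermic direction — shift to the left.
The net shift is to the left. R is a reactant, so its amount increases.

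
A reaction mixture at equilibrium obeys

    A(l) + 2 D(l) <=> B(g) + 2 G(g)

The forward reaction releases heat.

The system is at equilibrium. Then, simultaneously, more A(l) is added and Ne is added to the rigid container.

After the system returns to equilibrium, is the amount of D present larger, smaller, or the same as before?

A is a pure liquid; its activity is 1 regardless of amount, so Q is unaffected — no shift from this change.
At constant volume, adding an inert gas leaves every reacting species' partial pressure unchanged, so Q is unchanged — no shift from this change.
No net shift occurs, so the amount of D is unchanged.

unchanged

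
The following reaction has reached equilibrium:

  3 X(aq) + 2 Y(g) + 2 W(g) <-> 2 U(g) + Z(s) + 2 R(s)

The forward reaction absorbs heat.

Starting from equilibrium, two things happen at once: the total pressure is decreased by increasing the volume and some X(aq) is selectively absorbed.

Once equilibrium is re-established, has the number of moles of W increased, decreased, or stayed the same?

increases

Gas moles: reactants 4, products 2 (Δn_gas = -2). Expansion shifts the system toward the side with more moles of gas — to the left.
Removing X (aq), a reactant, drives the reaction to the left.
The net shift is to the left. W is a reactant, so its amount increases.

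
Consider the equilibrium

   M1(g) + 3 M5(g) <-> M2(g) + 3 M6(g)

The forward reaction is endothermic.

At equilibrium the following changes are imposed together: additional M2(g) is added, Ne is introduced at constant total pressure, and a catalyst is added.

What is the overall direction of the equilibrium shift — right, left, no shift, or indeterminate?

Adding M2 (g), a product, drives the reaction to the left.
Adding inert gas at constant total pressure expands the volume, scaling every reacting partial pressure by the same factor. Δn_gas = 4 − 4 = 0, so Q is unchanged — no shift.
A catalyst speeds both forward and reverse rates equally; it changes neither Q nor K — no shift from this change.
Only the nonzero effect(s) matter; the net shift is to the left.

left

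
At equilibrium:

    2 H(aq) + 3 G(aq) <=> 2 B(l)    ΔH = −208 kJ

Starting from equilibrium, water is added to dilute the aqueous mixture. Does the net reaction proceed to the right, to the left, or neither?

Dilution lowers every aqueous concentration by the same factor. Δn_aq = 0 − 5 = -5, so the system shifts toward the side with more dissolved moles — to the left.

left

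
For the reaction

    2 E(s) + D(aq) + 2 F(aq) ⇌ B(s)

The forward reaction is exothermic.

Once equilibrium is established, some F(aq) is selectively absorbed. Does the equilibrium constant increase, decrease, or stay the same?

The equilibrium constant depends only on temperature. This perturbation may move the position of equilibrium, but since T is unchanged, K itself is unchanged.

unchanged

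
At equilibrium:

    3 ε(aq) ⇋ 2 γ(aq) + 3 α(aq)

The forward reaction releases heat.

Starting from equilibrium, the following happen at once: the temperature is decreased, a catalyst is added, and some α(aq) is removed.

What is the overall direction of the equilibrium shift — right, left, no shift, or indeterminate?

right

The forward reaction is exothermic. Lowering T favours the exothermic direction — shift to the right.
A catalyst speeds both forward and reverse rates equally; it changes neither Q nor K — no shift from this change.
Removing α (aq), a product, drives the reaction to the right.
Only the nonzero effect(s) matter; the net shift is to the right.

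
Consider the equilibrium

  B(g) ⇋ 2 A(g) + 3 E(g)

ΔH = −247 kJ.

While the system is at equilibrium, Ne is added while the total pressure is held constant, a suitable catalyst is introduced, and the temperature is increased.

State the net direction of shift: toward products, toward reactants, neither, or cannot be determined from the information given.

cannot be determined

Adding inert gas at constant total pressure expands the volume and lowers every reacting partial pressure. With Δn_gas = 5 − 1 = +4, Q moves away from K toward the side with fewer gas moles, so the system shifts toward the side with more gas moles — to the right.
A catalyst speeds both forward and reverse rates equally; it changes neither Q nor K — no shift from this change.
The forward reaction is exothermic. Raising T favours the endothermic direction — shift to the left.
The individual effects push in opposite directions; without quantitative information the net direction cannot be determined.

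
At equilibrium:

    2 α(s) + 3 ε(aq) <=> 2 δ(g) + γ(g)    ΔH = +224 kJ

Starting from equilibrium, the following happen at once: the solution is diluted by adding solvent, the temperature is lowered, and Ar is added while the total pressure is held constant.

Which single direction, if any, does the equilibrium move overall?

Dilution lowers every aqueous concentration by the same factor. Δn_aq = 0 − 3 = -3, so the system shifts toward the side with more dissolved moles — to the left.
The forward reaction is endothermic. Lowering T favours the exothermic direction — shift to the left.
Adding inert gas at constant total pressure expands the volume and lowers every reacting partial pressure. With Δn_gas = 3 − 0 = +3, Q moves away from K toward the side with fewer gas moles, so the system shifts toward the side with more gas moles — to the right.
The individual effects push in opposite directions; without quantitative information the net direction cannot be determined.

cannot be determined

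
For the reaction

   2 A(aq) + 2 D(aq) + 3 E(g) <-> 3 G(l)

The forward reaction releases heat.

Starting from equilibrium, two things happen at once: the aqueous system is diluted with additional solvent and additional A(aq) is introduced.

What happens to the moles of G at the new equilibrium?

cannot be determined

Dilution lowers every aqueous concentration by the same factor. Δn_aq = 0 − 4 = -4, so the system shifts toward the side with more dissolved moles — to the left.
Adding A (aq), a reactant, drives the reaction to the right.
The two effects oppose each other, so the net shift — and hence the change in G — cannot be determined from the given information.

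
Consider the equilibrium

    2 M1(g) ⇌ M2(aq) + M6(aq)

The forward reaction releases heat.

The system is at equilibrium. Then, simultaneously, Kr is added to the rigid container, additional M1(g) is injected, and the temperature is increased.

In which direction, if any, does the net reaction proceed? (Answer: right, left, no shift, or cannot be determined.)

At constant volume, adding an inert gas leaves every reacting species' partial pressure unchanged, so Q is unchanged — no shift from this change.
Adding M1 (g), a reactant, drives the reaction to the right.
The forward reaction is exothermic. Raising T favours the endothermic direction — shift to the left.
The individual effects push in opposite directions; without quantitative information the net direction cannot be determined.

cannot be determined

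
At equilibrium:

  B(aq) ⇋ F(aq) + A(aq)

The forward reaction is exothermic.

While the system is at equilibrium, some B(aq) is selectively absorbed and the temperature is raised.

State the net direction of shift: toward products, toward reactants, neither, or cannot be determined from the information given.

Removing B (aq), a reactant, drives the reaction to the left.
The forward reaction is exothermic. Raising T favours the endothermic direction — shift to the left.
All effects act in the same direction — net shift to the left.

left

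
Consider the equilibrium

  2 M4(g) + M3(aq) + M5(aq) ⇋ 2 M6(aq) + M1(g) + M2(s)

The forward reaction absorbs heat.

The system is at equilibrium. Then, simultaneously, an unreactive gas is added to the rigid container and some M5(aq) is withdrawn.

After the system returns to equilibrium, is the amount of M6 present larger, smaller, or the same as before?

At constant volume, adding an inert gas leaves every reacting species' partial pressure unchanged, so Q is unchanged — no shift from this change.
Removing M5 (aq), a reactant, drives the reaction to the left.
The net shift is to the left. M6 is a product, so its amount decreases.

decreases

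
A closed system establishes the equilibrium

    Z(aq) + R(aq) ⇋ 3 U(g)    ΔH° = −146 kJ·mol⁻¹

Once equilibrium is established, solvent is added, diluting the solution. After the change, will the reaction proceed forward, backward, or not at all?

Dilution lowers every aqueous concentration by the same factor. Δn_aq = 0 − 2 = -2, so the system shifts toward the side with more dissolved moles — to the left.

left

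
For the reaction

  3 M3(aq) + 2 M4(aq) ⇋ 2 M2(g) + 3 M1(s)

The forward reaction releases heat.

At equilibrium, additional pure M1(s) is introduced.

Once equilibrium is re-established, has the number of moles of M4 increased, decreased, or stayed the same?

M1 is a pure solid; its activity is 1 regardless of amount, so Q is unaffected — no shift from this change.
No net shift occurs, so the amount of M4 is unchanged.

unchanged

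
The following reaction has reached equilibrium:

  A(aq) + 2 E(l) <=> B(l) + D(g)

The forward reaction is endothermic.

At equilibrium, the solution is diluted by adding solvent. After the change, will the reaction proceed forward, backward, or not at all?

left

Dilution lowers every aqueous concentration by the same factor. Δn_aq = 0 − 1 = -1, so the system shifts toward the side with more dissolved moles — to the left.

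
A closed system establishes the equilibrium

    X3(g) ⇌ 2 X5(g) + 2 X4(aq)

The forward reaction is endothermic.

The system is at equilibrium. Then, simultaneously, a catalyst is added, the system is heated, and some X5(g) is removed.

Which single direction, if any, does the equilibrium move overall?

A catalyst speeds both forward and reverse rates equally; it changes neither Q nor K — no shift from this change.
The forward reaction is endothermic. Raising T favours the endothermic direction — shift to the right.
Removing X5 (g), a product, drives the reaction to the right.
Only the nonzero effect(s) matter; the net shift is to the right.

right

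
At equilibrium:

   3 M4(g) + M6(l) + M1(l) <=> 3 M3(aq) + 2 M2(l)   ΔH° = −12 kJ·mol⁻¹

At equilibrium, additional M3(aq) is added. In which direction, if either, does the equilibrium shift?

Adding M3 (aq), a product, drives the reaction to the left.

left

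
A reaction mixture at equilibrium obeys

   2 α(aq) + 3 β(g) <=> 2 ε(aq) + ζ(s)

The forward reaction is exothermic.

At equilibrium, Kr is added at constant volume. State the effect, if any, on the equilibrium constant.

unchanged

The equilibrium constant depends only on temperature. This perturbation changes neither the position of equilibrium nor K.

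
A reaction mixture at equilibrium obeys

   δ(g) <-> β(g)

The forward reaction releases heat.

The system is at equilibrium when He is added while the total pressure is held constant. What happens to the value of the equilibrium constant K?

The equilibrium constant depends only on temperature. This perturbation changes neither the position of equilibrium nor K.

unchanged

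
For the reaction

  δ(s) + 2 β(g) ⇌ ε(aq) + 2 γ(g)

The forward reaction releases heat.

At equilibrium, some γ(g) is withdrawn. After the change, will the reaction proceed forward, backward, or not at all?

right

Removing γ (g), a product, drives the reaction to the right.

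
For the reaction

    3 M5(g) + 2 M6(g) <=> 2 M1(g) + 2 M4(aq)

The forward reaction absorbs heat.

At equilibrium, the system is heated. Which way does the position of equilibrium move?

The forward reaction is endothermic. Raising T favours the endothermic direction — shift to the right.

right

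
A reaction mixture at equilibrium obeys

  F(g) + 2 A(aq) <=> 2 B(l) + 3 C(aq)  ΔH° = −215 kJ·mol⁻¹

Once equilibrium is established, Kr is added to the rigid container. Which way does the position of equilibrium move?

no shift

At constant volume, adding an inert gas leaves every reacting species' partial pressure unchanged, so Q is unchanged — no shift from this change.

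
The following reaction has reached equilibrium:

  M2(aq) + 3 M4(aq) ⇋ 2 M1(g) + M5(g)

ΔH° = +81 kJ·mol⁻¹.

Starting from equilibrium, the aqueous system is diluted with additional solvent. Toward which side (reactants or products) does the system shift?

Dilution lowers every aqueous concentration by the same factor. Δn_aq = 0 − 4 = -4, so the system shifts toward the side with more dissolved moles — to the left.

left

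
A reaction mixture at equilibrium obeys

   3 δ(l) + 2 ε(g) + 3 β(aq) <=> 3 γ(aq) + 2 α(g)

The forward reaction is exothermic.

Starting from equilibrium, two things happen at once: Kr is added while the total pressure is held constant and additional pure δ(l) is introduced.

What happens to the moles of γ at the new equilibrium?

Adding inert gas at constant total pressure expands the volume, scaling every reacting partial pressure by the same factor. Δn_gas = 2 − 2 = 0, so Q is unchanged — no shift.
δ is a pure liquid; its activity is 1 regardless of amount, so Q is unaffected — no shift from this change.
No net shift occurs, so the amount of γ is unchanged.

unchanged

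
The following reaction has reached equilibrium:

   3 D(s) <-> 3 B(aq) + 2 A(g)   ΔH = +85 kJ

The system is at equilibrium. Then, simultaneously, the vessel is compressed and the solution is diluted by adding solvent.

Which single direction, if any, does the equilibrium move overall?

cannot be determined

Gas moles: reactants 0, products 2 (Δn_gas = +2). Compression shifts the system toward the side with fewer moles of gas — to the left.
Dilution lowers every aqueous concentration by the same factor. Δn_aq = 3 − 0 = +3, so the system shifts toward the side with more dissolved moles — to the right.
The individual effects push in opposite directions; without quantitative information the net direction cannot be determined.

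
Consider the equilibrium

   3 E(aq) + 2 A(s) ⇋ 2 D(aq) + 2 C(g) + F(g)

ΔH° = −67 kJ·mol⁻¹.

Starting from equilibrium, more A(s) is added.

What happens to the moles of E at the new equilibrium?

unchanged

A is a pure solid; its activity is 1 regardless of amount, so Q is unaffected — no shift from this change.
No net shift occurs, so the amount of E is unchanged.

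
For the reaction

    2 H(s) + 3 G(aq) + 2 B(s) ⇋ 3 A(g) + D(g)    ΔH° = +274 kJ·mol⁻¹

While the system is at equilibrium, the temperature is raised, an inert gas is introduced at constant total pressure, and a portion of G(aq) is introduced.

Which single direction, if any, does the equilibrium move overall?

The forward reaction is endothermic. Raising T favours the endothermic direction — shift to the right.
Adding inert gas at constant total pressure expands the volume and lowers every reacting partial pressure. With Δn_gas = 4 − 0 = +4, Q moves away from K toward the side with fewer gas moles, so the system shifts toward the side with more gas moles — to the right.
Adding G (aq), a reactant, drives the reaction to the right.
All effects act in the same direction — net shift to the right.

right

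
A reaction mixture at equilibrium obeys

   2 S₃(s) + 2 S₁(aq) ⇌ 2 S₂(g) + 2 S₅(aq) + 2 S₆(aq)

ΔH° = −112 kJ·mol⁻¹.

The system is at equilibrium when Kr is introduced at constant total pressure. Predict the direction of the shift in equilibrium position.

Adding inert gas at constant total pressure expands the volume and lowers every reacting partial pressure. With Δn_gas = 2 − 0 = +2, Q moves away from K toward the side with fewer gas moles, so the system shifts toward the side with more gas moles — to the right.

right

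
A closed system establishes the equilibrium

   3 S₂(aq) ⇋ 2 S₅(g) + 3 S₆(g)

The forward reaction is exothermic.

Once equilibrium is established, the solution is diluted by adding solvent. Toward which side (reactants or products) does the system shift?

Dilution lowers every aqueous concentration by the same factor. Δn_aq = 0 − 3 = -3, so the system shifts toward the side with more dissolved moles — to the left.

left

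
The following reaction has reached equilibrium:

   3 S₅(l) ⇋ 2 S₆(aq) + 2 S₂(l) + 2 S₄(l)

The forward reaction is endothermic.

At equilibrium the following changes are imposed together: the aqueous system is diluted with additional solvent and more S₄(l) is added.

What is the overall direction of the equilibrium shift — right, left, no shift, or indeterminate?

right

Dilution lowers every aqueous concentration by the same factor. Δn_aq = 2 − 0 = +2, so the system shifts toward the side with more dissolved moles — to the right.
S₄ is a pure liquid; its activity is 1 regardless of amount, so Q is unaffected — no shift from this change.
Only the nonzero effect(s) matter; the net shift is to the right.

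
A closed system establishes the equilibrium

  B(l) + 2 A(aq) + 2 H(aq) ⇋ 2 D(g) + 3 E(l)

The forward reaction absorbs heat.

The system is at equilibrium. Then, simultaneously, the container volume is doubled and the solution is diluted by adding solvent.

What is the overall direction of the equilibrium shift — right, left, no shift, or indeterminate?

cannot be determined

Gas moles: reactants 0, products 2 (Δn_gas = +2). Expansion shifts the system toward the side with more moles of gas — to the right.
Dilution lowers every aqueous concentration by the same factor. Δn_aq = 0 − 4 = -4, so the system shifts toward the side with more dissolved moles — to the left.
The individual effects push in opposite directions; without quantitative information the net direction cannot be determined.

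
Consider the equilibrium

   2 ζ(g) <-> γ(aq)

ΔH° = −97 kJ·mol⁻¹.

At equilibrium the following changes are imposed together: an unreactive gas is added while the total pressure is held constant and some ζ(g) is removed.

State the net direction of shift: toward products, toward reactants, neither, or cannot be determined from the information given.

left

Adding inert gas at constant total pressure expands the volume and lowers every reacting partial pressure. With Δn_gas = 0 − 2 = -2, Q moves away from K toward the side with fewer gas moles, so the system shifts toward the side with more gas moles — to the left.
Removing ζ (g), a reactant, drives the reaction to the left.
All effects act in the same direction — net shift to the left.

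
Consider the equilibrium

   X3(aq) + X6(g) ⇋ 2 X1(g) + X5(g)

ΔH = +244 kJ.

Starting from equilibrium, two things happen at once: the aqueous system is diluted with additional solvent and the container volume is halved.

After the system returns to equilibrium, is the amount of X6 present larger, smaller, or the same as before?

increases

Dilution lowers every aqueous concentration by the same factor. Δn_aq = 0 − 1 = -1, so the system shifts toward the side with more dissolved moles — to the left.
Gas moles: reactants 1, products 3 (Δn_gas = +2). Compression shifts the system toward the side with fewer moles of gas — to the left.
The net shift is to the left. X6 is a reactant, so its amount increases.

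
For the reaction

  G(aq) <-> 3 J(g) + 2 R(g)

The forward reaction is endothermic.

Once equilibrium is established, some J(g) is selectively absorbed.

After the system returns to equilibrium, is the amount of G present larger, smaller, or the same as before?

decreases

Removing J (g), a product, drives the reaction to the right.
The net shift is to the right. G is a reactant, so its amount decreases.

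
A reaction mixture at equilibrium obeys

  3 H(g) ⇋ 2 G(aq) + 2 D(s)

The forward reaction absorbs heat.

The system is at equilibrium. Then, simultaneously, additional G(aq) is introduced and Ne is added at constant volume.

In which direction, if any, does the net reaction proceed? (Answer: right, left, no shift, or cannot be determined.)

Adding G (aq), a product, drives the reaction to the left.
At constant volume, adding an inert gas leaves every reacting species' partial pressure unchanged, so Q is unchanged — no shift from this change.
Only the nonzero effect(s) matter; the net shift is to the left.

left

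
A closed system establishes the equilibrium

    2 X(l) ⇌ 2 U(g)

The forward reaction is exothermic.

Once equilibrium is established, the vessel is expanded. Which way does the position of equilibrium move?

right

Gas moles: reactants 0, products 2 (Δn_gas = +2). Expansion shifts the system toward the side with more moles of gas — to the right.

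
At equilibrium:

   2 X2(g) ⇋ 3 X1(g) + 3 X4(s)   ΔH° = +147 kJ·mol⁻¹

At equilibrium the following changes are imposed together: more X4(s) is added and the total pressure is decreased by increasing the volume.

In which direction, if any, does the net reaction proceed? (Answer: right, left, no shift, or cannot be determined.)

X4 is a pure solid; its activity is 1 regardless of amount, so Q is unaffected — no shift from this change.
Gas moles: reactants 2, products 3 (Δn_gas = +1). Expansion shifts the system toward the side with more moles of gas — to the right.
Only the nonzero effect(s) matter; the net shift is to the right.

right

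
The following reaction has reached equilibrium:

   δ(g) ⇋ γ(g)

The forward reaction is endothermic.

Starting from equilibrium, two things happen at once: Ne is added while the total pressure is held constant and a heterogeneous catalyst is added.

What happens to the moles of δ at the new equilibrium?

unchanged

Adding inert gas at constant total pressure expands the volume, scaling every reacting partial pressure by the same factor. Δn_gas = 1 − 1 = 0, so Q is unchanged — no shift.
A catalyst speeds both forward and reverse rates equally; it changes neither Q nor K — no shift from this change.
No net shift occurs, so the amount of δ is unchanged.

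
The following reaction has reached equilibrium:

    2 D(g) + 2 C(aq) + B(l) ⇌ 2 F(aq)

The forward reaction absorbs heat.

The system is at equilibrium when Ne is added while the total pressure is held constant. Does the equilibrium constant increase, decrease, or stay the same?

unchanged

The equilibrium constant depends only on temperature. This perturbation may move the position of equilibrium, but since T is unchanged, K itself is unchanged.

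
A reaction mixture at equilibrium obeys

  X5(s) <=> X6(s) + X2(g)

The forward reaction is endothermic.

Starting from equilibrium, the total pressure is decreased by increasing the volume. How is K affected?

The equilibrium constant depends only on temperature. This perturbation may move the position of equilibrium, but since T is unchanged, K itself is unchanged.

unchanged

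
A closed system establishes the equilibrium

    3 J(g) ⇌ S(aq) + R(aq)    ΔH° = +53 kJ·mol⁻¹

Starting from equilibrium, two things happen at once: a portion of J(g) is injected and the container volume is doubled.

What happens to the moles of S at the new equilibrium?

cannot be determined

Adding J (g), a reactant, drives the reaction to the right.
Gas moles: reactants 3, products 0 (Δn_gas = -3). Expansion shifts the system toward the side with more moles of gas — to the left.
The two effects oppose each other, so the net shift — and hence the change in S — cannot be determined from the given information.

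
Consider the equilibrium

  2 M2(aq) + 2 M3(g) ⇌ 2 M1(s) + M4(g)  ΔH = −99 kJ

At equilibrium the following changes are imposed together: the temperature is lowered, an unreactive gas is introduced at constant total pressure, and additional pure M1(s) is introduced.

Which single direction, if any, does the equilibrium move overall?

cannot be determined

The forward reaction is exothermic. Lowering T favours the exothermic direction — shift to the right.
Adding inert gas at constant total pressure expands the volume and lowers every reacting partial pressure. With Δn_gas = 1 − 2 = -1, Q moves away from K toward the side with fewer gas moles, so the system shifts toward the side with more gas moles — to the left.
M1 is a pure solid; its activity is 1 regardless of amount, so Q is unaffected — no shift from this change.
The individual effects push in opposite directions; without quantitative information the net direction cannot be determined.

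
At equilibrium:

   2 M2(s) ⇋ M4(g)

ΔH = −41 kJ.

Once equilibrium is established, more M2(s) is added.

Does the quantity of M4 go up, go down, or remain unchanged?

unchanged

M2 is a pure solid; its activity is 1 regardless of amount, so Q is unaffected — no shift from this change.
No net shift occurs, so the amount of M4 is unchanged.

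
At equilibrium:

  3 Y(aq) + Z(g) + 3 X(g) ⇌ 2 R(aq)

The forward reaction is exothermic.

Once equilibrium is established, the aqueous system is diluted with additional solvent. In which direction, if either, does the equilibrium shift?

left

Dilution lowers every aqueous concentration by the same factor. Δn_aq = 2 − 3 = -1, so the system shifts toward the side with more dissolved moles — to the left.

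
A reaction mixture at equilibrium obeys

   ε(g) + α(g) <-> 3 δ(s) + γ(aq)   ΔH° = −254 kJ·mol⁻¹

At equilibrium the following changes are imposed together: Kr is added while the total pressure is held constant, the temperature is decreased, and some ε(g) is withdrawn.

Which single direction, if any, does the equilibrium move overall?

Adding inert gas at constant total pressure expands the volume and lowers every reacting partial pressure. With Δn_gas = 0 − 2 = -2, Q moves away from K toward the side with fewer gas moles, so the system shifts toward the side with more gas moles — to the left.
The forward reaction is exothermic. Lowering T favours the exothermic direction — shift to the right.
Removing ε (g), a reactant, drives the reaction to the left.
The individual effects push in opposite directions; without quantitative information the net direction cannot be determined.

cannot be determined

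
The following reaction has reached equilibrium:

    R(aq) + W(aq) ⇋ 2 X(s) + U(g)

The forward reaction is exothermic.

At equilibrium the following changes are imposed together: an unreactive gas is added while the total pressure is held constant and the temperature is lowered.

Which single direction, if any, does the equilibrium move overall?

Adding inert gas at constant total pressure expands the volume and lowers every reacting partial pressure. With Δn_gas = 1 − 0 = +1, Q moves away from K toward the side with fewer gas moles, so the system shifts toward the side with more gas moles — to the right.
The forward reaction is exothermic. Lowering T favours the exothermic direction — shift to the right.
All effects act in the same direction — net shift to the right.

right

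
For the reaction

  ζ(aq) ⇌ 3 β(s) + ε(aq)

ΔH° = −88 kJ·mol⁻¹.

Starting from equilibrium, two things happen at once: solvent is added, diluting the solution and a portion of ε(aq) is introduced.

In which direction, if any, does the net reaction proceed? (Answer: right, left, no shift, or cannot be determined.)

Dilution scales every aqueous concentration by the same factor. Δn_aq = 1 − 1 = 0, so Q is unchanged — no shift.
Adding ε (aq), a product, drives the reaction to the left.
Only the nonzero effect(s) matter; the net shift is to the left.

left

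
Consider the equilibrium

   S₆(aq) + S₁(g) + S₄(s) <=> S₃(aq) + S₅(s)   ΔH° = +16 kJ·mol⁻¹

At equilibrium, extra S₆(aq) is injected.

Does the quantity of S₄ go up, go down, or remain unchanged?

decreases

Adding S₆ (aq), a reactant, drives the reaction to the right.
The net shift is to the right. S₄ is a reactant, so its amount decreases.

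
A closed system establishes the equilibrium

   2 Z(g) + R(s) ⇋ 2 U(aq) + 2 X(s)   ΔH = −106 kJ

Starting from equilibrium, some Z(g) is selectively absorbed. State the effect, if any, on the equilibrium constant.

unchanged

The equilibrium constant depends only on temperature. This perturbation may move the position of equilibrium, but since T is unchanged, K itself is unchanged.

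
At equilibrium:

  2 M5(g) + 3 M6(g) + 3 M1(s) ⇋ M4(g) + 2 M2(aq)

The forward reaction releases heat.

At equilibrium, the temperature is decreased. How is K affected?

K depends on temperature via the van 't Hoff relation. The forward reaction is exothermic, so lowering T increases K.

increases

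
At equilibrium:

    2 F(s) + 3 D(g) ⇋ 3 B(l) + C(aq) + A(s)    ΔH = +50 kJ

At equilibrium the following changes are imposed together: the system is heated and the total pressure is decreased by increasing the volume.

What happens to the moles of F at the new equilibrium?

cannot be determined

The forward reaction is endothermic. Raising T favours the endothermic direction — shift to the right.
Gas moles: reactants 3, products 0 (Δn_gas = -3). Expansion shifts the system toward the side with more moles of gas — to the left.
The two effects oppose each other, so the net shift — and hence the change in F — cannot be determined from the given information.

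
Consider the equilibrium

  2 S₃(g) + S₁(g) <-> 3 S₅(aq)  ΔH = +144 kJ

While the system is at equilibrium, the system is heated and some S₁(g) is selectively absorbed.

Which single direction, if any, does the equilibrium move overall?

The forward reaction is endothermic. Raising T favours the endothermic direction — shift to the right.
Removing S₁ (g), a reactant, drives the reaction to the left.
The individual effects push in opposite directions; without quantitative information the net direction cannot be determined.

cannot be determined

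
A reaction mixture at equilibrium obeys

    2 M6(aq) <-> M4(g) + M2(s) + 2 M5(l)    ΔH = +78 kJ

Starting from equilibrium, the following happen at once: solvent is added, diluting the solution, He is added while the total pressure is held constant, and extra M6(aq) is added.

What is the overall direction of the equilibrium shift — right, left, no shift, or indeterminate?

cannot be determined

Dilution lowers every aqueous concentration by the same factor. Δn_aq = 0 − 2 = -2, so the system shifts toward the side with more dissolved moles — to the left.
Adding inert gas at constant total pressure expands the volume and lowers every reacting partial pressure. With Δn_gas = 1 − 0 = +1, Q moves away from K toward the side with fewer gas moles, so the system shifts toward the side with more gas moles — to the right.
Adding M6 (aq), a reactant, drives the reaction to the right.
The individual effects push in opposite directions; without quantitative information the net direction cannot be determined.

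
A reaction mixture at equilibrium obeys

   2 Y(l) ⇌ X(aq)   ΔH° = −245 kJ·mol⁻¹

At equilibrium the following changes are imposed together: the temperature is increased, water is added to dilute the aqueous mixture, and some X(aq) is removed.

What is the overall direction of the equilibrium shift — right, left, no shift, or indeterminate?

cannot be determined

The forward reaction is exothermic. Raising T favours the endothermic direction — shift to the left.
Dilution lowers every aqueous concentration by the same factor. Δn_aq = 1 − 0 = +1, so the system shifts toward the side with more dissolved moles — to the right.
Removing X (aq), a product, drives the reaction to the right.
The individual effects push in opposite directions; without quantitative information the net direction cannot be determined.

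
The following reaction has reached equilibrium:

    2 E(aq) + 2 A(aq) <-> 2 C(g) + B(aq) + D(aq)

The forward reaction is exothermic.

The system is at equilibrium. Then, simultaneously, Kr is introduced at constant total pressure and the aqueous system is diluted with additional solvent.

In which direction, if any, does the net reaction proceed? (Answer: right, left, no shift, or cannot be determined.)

cannot be determined

Adding inert gas at constant total pressure expands the volume and lowers every reacting partial pressure. With Δn_gas = 2 − 0 = +2, Q moves away from K toward the side with fewer gas moles, so the system shifts toward the side with more gas moles — to the right.
Dilution lowers every aqueous concentration by the same factor. Δn_aq = 2 − 4 = -2, so the system shifts toward the side with more dissolved moles — to the left.
The individual effects push in opposite directions; without quantitative information the net direction cannot be determined.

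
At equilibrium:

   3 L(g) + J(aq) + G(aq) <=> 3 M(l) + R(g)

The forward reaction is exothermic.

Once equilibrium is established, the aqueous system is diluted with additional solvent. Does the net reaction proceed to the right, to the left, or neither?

Dilution lowers every aqueous concentration by the same factor. Δn_aq = 0 − 2 = -2, so the system shifts toward the side with more dissolved moles — to the left.

left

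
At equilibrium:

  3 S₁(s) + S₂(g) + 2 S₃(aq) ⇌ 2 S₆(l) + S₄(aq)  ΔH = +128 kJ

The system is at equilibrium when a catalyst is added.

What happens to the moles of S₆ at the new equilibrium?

unchanged

A catalyst speeds both forward and reverse rates equally; it changes neither Q nor K — no shift from this change.
No net shift occurs, so the amount of S₆ is unchanged.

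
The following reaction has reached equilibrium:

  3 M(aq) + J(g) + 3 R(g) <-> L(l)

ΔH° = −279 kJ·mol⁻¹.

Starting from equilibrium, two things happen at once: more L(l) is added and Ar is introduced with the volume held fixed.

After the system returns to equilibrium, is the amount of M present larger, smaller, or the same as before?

L is a pure liquid; its activity is 1 regardless of amount, so Q is unaffected — no shift from this change.
At constant volume, adding an inert gas leaves every reacting species' partial pressure unchanged, so Q is unchanged — no shift from this change.
No net shift occurs, so the amount of M is unchanged.

unchanged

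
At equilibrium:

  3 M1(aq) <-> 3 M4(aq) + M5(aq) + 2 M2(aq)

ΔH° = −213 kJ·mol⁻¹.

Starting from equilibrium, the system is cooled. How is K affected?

increases

K depends on temperature via the van 't Hoff relation. The forward reaction is exothermic, so lowering T increases K.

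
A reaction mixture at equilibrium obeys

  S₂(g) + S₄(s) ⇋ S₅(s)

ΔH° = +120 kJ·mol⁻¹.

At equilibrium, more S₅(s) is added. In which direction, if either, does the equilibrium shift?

no shift

S₅ is a pure solid; its activity is 1 regardless of amount, so Q is unaffected — no shift from this change.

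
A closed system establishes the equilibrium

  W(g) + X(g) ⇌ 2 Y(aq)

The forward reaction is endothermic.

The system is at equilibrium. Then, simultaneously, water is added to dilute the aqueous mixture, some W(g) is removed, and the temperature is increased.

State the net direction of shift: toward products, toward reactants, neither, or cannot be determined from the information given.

Dilution lowers every aqueous concentration by the same factor. Δn_aq = 2 − 0 = +2, so the system shifts toward the side with more dissolved moles — to the right.
Removing W (g), a reactant, drives the reaction to the left.
The forward reaction is endothermic. Raising T favours the endothermic direction — shift to the right.
The individual effects push in opposite directions; without quantitative information the net direction cannot be determined.

cannot be determined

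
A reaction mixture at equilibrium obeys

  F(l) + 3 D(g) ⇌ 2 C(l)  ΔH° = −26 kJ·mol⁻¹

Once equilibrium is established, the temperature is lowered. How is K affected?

K depends on temperature via the van 't Hoff relation. The forward reaction is exothermic, so lowering T increases K.

increases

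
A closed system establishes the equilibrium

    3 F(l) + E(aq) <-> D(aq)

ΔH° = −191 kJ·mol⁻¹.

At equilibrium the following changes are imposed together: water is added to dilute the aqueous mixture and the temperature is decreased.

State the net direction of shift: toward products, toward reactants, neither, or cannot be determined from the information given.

right

Dilution scales every aqueous concentration by the same factor. Δn_aq = 1 − 1 = 0, so Q is unchanged — no shift.
The forward reaction is exothermic. Lowering T favours the exothermic direction — shift to the right.
Only the nonzero effect(s) matter; the net shift is to the right.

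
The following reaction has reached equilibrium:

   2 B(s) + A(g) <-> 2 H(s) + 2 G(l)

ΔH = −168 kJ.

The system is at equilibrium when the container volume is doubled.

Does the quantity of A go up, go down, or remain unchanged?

Gas moles: reactants 1, products 0 (Δn_gas = -1). Expansion shifts the system toward the side with more moles of gas — to the left.
The net shift is to the left. A is a reactant, so its amount increases.

increases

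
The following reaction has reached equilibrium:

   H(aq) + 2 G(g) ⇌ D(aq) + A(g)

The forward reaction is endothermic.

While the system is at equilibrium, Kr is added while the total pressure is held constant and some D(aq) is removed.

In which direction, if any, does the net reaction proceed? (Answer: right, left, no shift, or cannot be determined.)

Adding inert gas at constant total pressure expands the volume and lowers every reacting partial pressure. With Δn_gas = 1 − 2 = -1, Q moves away from K toward the side with fewer gas moles, so the system shifts toward the side with more gas moles — to the left.
Removing D (aq), a product, drives the reaction to the right.
The individual effects push in opposite directions; without quantitative information the net direction cannot be determined.

cannot be determined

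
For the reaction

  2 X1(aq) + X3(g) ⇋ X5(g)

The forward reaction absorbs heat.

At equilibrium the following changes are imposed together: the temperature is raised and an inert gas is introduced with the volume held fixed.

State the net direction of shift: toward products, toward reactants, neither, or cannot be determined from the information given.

The forward reaction is endothermic. Raising T favours the endothermic direction — shift to the right.
At constant volume, adding an inert gas leaves every reacting species' partial pressure unchanged, so Q is unchanged — no shift from this change.
Only the nonzero effect(s) matter; the net shift is to the right.

right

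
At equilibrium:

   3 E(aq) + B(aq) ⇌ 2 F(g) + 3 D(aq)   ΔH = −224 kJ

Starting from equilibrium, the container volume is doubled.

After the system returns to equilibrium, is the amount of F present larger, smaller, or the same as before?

Gas moles: reactants 0, products 2 (Δn_gas = +2). Expansion shifts the system toward the side with more moles of gas — to the right.
The net shift is to the right. F is a product, so its amount increases.

increases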